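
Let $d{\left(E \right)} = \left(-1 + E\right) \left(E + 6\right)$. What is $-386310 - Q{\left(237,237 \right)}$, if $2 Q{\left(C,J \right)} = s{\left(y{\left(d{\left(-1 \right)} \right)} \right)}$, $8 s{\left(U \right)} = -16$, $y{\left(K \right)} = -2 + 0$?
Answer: $-386309$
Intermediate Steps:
$d{\left(E \right)} = \left(-1 + E\right) \left(6 + E\right)$
$y{\left(K \right)} = -2$
$s{\left(U \right)} = -2$ ($s{\left(U \right)} = \frac{1}{8} \left(-16\right) = -2$)
$Q{\left(C,J \right)} = -1$ ($Q{\left(C,J \right)} = \frac{1}{2} \left(-2\right) = -1$)
$-386310 - Q{\left(237,237 \right)} = -386310 - -1 = -386310 + 1 = -386309$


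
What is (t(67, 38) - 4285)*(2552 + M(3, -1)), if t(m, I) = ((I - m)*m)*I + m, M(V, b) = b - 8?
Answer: -198486236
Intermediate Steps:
M(V, b) = -8 + b
t(m, I) = m + I*m*(I - m) (t(m, I) = (m*(I - m))*I + m = I*m*(I - m) + m = m + I*m*(I - m))
(t(67, 38) - 4285)*(2552 + M(3, -1)) = (67*(1 + 38² - 1*38*67) - 4285)*(2552 + (-8 - 1)) = (67*(1 + 1444 - 2546) - 4285)*(2552 - 9) = (67*(-1101) - 4285)*2543 = (-73767 - 4285)*2543 = -78052*2543 = -198486236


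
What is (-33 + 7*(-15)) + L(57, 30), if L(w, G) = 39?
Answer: -99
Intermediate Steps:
(-33 + 7*(-15)) + L(57, 30) = (-33 + 7*(-15)) + 39 = (-33 - 105) + 39 = -138 + 39 = -99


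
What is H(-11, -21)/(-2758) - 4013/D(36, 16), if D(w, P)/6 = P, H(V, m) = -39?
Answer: -5532055/132384 ≈ -41.788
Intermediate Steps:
D(w, P) = 6*P
H(-11, -21)/(-2758) - 4013/D(36, 16) = -39/(-2758) - 4013/(6*16) = -39*(-1/2758) - 4013/96 = 39/2758 - 4013*1/96 = 39/2758 - 4013/96 = -5532055/132384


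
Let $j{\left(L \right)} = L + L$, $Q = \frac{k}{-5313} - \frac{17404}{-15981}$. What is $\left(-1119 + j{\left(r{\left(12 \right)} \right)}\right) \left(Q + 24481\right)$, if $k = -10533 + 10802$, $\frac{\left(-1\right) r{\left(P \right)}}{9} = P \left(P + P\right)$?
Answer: $- \frac{18906250810176}{122521} \approx -1.5431 \cdot 10^{8}$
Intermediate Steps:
$r{\left(P \right)} = - 18 P^{2}$ ($r{\left(P \right)} = - 9 P \left(P + P\right) = - 9 P 2 P = - 9 \cdot 2 P^{2} = - 18 P^{2}$)
$k = 269$
$Q = \frac{1399501}{1347731}$ ($Q = \frac{269}{-5313} - \frac{17404}{-15981} = 269 \left(- \frac{1}{5313}\right) - - \frac{17404}{15981} = - \frac{269}{5313} + \frac{17404}{15981} = \frac{1399501}{1347731} \approx 1.0384$)
$j{\left(L \right)} = 2 L$
$\left(-1119 + j{\left(r{\left(12 \right)} \right)}\right) \left(Q + 24481\right) = \left(-1119 + 2 \left(- 18 \cdot 12^{2}\right)\right) \left(\frac{1399501}{1347731} + 24481\right) = \left(-1119 + 2 \left(\left(-18\right) 144\right)\right) \frac{32995202112}{1347731} = \left(-1119 + 2 \left(-2592\right)\right) \frac{32995202112}{1347731} = \left(-1119 - 5184\right) \frac{32995202112}{1347731} = \left(-6303\right) \frac{32995202112}{1347731} = - \frac{18906250810176}{122521}$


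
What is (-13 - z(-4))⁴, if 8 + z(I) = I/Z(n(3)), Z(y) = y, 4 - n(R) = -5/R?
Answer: 28398241/83521 ≈ 340.01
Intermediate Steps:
n(R) = 4 + 5/R (n(R) = 4 - (-5)/R = 4 + 5/R)
z(I) = -8 + 3*I/17 (z(I) = -8 + I/(4 + 5/3) = -8 + I/(17/3) = -8 + 3*I/17)
(-13 - z(-4))⁴ = (-13 - (-8 + (3/17)*(-4)))⁴ = (-13 - (-8 - 12/17))⁴ = (-13 - 1*(-148/17))⁴ = (-13 + 148/17)⁴ = (-73/17)⁴ = 28398241/83521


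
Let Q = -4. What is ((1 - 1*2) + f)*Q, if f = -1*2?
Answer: 12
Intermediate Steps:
f = -2
((1 - 1*2) + f)*Q = ((1 - 1*2) - 2)*(-4) = ((1 - 2) - 2)*(-4) = (-1 - 2)*(-4) = -3*(-4) = 12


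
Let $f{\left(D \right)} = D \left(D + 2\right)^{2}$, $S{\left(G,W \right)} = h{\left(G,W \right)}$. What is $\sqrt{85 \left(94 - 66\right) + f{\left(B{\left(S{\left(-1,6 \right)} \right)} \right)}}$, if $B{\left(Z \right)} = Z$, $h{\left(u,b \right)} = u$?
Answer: $\sqrt{2379} \approx 48.775$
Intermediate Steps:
$S{\left(G,W \right)} = G$
$f{\left(D \right)} = D \left(2 + D\right)^{2}$
$\sqrt{85 \left(94 - 66\right) + f{\left(B{\left(S{\left(-1,6 \right)} \right)} \right)}} = \sqrt{85 \left(94 - 66\right) - \left(2 - 1\right)^{2}} = \sqrt{85 \cdot 28 - 1^{2}} = \sqrt{2380 - 1} = \sqrt{2379}$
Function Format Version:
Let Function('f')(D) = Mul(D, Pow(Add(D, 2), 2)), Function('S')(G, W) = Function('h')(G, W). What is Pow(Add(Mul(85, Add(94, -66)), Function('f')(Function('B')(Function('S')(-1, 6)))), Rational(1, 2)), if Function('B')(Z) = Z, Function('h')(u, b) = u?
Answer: Pow(2379, Rational(1, 2)) ≈ 48.775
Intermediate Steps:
Function('S')(G, W) = G
Function('f')(D) = Mul(D, Pow(Add(2, D), 2))
Pow(Add(Mul(85, Add(94, -66)), Function('f')(Function('B')(Function('S')(-1, 6)))), Rational(1, 2)) = Pow(Add(Mul(85, Add(94, -66)), Mul(-1, Pow(Add(2, -1), 2))), Rational(1, 2)) = Pow(Add(Mul(85, 28), Mul(-1, Pow(1, 2))), Rational(1, 2)) = Pow(Add(2380, Mul(-1, 1)), Rational(1, 2)) = Pow(Add(2380, -1), Rational(1, 2)) = Pow(2379, Rational(1, 2))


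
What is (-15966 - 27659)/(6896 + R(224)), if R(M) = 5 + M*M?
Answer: -43625/57077 ≈ -0.76432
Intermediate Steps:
R(M) = 5 + M²
(-15966 - 27659)/(6896 + R(224)) = (-15966 - 27659)/(6896 + (5 + 224²)) = -43625/(6896 + (5 + 50176)) = -43625/(6896 + 50181) = -43625/57077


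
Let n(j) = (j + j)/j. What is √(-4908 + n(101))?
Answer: I*√4906 ≈ 70.043*I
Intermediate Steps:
n(j) = 2 (n(j) = (2*j)/j = 2)
√(-4908 + n(101)) = √(-4908 + 2) = √(-4906) = I*√4906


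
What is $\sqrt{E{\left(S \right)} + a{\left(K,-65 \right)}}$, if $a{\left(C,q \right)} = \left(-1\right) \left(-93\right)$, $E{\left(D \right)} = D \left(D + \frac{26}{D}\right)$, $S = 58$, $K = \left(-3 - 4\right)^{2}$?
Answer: $9 \sqrt{43} \approx 59.017$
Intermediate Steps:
$K = 49$ ($K = \left(-7\right)^{2} = 49$)
$a{\left(C,q \right)} = 93$
$\sqrt{E{\left(S \right)} + a{\left(K,-65 \right)}} = \sqrt{\left(26 + 58^{2}\right) + 93} = \sqrt{\left(26 + 3364\right) + 93} = \sqrt{3390 + 93} = \sqrt{3483} = 9 \sqrt{43}$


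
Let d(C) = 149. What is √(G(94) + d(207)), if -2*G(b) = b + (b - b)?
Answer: √102 ≈ 10.100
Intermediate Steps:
G(b) = -b/2 (G(b) = -(b + (b - b))/2 = -(b + 0)/2 = -b/2)
√(G(94) + d(207)) = √(-½*94 + 149) = √(-47 + 149) = √102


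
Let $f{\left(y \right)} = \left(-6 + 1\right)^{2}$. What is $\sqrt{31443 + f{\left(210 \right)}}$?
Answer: $2 \sqrt{7867} \approx 177.39$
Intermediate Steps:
$f{\left(y \right)} = 25$ ($f{\left(y \right)} = \left(-5\right)^{2} = 25$)
$\sqrt{31443 + f{\left(210 \right)}} = \sqrt{31443 + 25} = \sqrt{31468} = 2 \sqrt{7867}$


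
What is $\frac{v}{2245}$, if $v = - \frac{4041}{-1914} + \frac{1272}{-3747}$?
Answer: $\frac{1411891}{1788955190} \approx 0.00078923$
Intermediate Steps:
$v = \frac{1411891}{796862}$ ($v = \left(-4041\right) \left(- \frac{1}{1914}\right) + 1272 \left(- \frac{1}{3747}\right) = \frac{1347}{638} - \frac{424}{1249} = \frac{1411891}{796862} \approx 1.7718$)
$\frac{v}{2245} = \frac{1411891}{796862 \cdot 2245} = \frac{1411891}{796862} \cdot \frac{1}{2245} = \frac{1411891}{1788955190}$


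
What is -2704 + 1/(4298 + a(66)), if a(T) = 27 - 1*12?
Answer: -11662351/4313 ≈ -2704.0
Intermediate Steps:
a(T) = 15 (a(T) = 27 - 12 = 15)
-2704 + 1/(4298 + a(66)) = -2704 + 1/(4298 + 15) = -2704 + 1/4313 = -11662351/4313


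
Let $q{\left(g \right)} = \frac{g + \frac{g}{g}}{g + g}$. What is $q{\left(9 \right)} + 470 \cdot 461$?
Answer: $\frac{1950035}{9} \approx 2.1667 \cdot 10^{5}$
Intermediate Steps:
$q{\left(g \right)} = \frac{1 + g}{2 g}$ ($q{\left(g \right)} = \frac{g + 1}{2 g} = \left(1 + g\right) \frac{1}{2 g} = \frac{1 + g}{2 g}$)
$q{\left(9 \right)} + 470 \cdot 461 = \frac{1 + 9}{2 \cdot 9} + 470 \cdot 461 = \frac{1}{2} \cdot \frac{1}{9} \cdot 10 + 216670 = \frac{5}{9} + 216670 = \frac{1950035}{9}$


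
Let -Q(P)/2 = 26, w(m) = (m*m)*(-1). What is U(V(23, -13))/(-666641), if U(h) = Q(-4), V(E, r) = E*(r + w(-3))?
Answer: 52/666641 ≈ 7.8003e-5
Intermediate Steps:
w(m) = -m² (w(m) = m²*(-1) = -m²)
V(E, r) = E*(-9 + r) (V(E, r) = E*(r - 1*(-3)²) = E*(r - 1*9) = E*(r - 9) = E*(-9 + r))
Q(P) = -52 (Q(P) = -2*26 = -52)
U(h) = -52
U(V(23, -13))/(-666641) = -52/(-666641) = -52*(-1/666641) = 52/666641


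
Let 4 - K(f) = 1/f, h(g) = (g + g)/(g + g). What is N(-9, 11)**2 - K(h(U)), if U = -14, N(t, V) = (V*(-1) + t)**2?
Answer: 159997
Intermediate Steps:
N(t, V) = (t - V)**2 (N(t, V) = (-V + t)**2 = (t - V)**2)
h(g) = 1 (h(g) = (2*g)/((2*g)) = (2*g)*(1/(2*g)) = 1)
K(f) = 4 - 1/f
N(-9, 11)**2 - K(h(U)) = ((11 - 1*(-9))**2)**2 - (4 - 1/1) = ((11 + 9)**2)**2 - (4 - 1*1) = (20**2)**2 - (4 - 1) = 400**2 - 1*3 = 160000 - 3 = 159997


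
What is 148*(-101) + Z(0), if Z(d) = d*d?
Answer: -14948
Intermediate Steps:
Z(d) = d**2
148*(-101) + Z(0) = 148*(-101) + 0**2 = -14948 + 0 = -14948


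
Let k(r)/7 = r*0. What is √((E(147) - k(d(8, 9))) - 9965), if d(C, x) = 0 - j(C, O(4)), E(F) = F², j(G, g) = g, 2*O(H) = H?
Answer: 2*√2911 ≈ 107.91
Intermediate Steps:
O(H) = H/2
d(C, x) = -2 (d(C, x) = 0 - 4/2 = 0 - 1*2 = 0 - 2 = -2)
k(r) = 0 (k(r) = 7*(r*0) = 7*0 = 0)
√((E(147) - k(d(8, 9))) - 9965) = √((147² - 1*0) - 9965) = √((21609 + 0) - 9965) = √(21609 - 9965) = √11644 = 2*√2911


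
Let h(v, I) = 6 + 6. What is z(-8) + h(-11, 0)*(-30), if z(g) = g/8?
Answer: -361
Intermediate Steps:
h(v, I) = 12
z(g) = g/8 (z(g) = g*(1/8) = g/8)
z(-8) + h(-11, 0)*(-30) = (1/8)*(-8) + 12*(-30) = -1 - 360 = -361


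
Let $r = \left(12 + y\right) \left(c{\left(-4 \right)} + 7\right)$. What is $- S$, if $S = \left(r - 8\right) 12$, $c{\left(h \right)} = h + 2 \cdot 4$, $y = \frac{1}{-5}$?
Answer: $- \frac{7308}{5} \approx -1461.6$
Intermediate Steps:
$y = - \frac{1}{5} \approx -0.2$
$c{\left(h \right)} = 8 + h$ ($c{\left(h \right)} = h + 8 = 8 + h$)
$r = \frac{649}{5}$ ($r = \left(12 - \frac{1}{5}\right) \left(\left(8 - 4\right) + 7\right) = \frac{59 \left(4 + 7\right)}{5} = \frac{59}{5} \cdot 11 = \frac{649}{5} \approx 129.8$)
$S = \frac{7308}{5}$ ($S = \left(\frac{649}{5} - 8\right) 12 = \frac{609}{5} \cdot 12 = \frac{7308}{5} \approx 1461.6$)
$- S = \left(-1\right) \frac{7308}{5} = - \frac{7308}{5}$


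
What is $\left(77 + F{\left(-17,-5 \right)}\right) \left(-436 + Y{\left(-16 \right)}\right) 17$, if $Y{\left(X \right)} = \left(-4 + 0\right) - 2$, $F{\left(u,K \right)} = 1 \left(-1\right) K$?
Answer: $-616148$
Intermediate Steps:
$F{\left(u,K \right)} = - K$
$Y{\left(X \right)} = -6$ ($Y{\left(X \right)} = -4 - 2 = -6$)
$\left(77 + F{\left(-17,-5 \right)}\right) \left(-436 + Y{\left(-16 \right)}\right) 17 = \left(77 - -5\right) \left(-436 - 6\right) 17 = \left(77 + 5\right) \left(-442\right) 17 = 82 \left(-442\right) 17 = \left(-36244\right) 17 = -616148$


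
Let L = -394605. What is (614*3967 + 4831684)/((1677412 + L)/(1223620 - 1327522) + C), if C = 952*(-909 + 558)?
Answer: -755099680644/34720343911 ≈ -21.748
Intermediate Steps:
C = -334152 (C = 952*(-351) = -334152)
(614*3967 + 4831684)/((1677412 + L)/(1223620 - 1327522) + C) = (614*3967 + 4831684)/((1677412 - 394605)/(1223620 - 1327522) - 334152) = (2435738 + 4831684)/(1282807/(-103902) - 334152) = 7267422/(1282807*(-1/103902) - 334152) = 7267422/(-1282807/103902 - 334152) = 7267422/(-34720343911/103902) = 7267422*(-103902/34720343911) = -755099680644/34720343911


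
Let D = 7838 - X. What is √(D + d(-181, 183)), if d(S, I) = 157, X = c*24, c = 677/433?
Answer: 3*√165771019/433 ≈ 89.205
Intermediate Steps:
c = 677/433 (c = 677*(1/433) = 677/433 ≈ 1.5635)
X = 16248/433 (X = (677/433)*24 = 16248/433 ≈ 37.524)
D = 3377606/433 (D = 7838 - 1*16248/433 = 7838 - 16248/433 = 3377606/433 ≈ 7800.5)
√(D + d(-181, 183)) = √(3377606/433 + 157) = √(3445587/433) = 3*√165771019/433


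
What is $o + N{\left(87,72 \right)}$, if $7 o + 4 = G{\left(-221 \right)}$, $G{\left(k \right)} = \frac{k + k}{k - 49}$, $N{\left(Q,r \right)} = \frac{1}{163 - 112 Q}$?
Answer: $- \frac{3057284}{9054045} \approx -0.33767$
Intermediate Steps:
$G{\left(k \right)} = \frac{2 k}{-49 + k}$
$o = - \frac{319}{945}$ ($o = - \frac{4}{7} + \frac{2 \left(-221\right) \frac{1}{-49 - 221}}{7} = - \frac{4}{7} + \frac{2 \left(-221\right) \frac{1}{-270}}{7} = - \frac{4}{7} + \frac{2 \left(-221\right) \left(- \frac{1}{270}\right)}{7} = - \frac{4}{7} + \frac{1}{7} \cdot \frac{221}{135} = - \frac{4}{7} + \frac{221}{945} = - \frac{319}{945} \approx -0.33757$)
$o + N{\left(87,72 \right)} = - \frac{319}{945} - \frac{1}{-163 + 112 \cdot 87} = - \frac{319}{945} - \frac{1}{-163 + 9744} = - \frac{319}{945} - \frac{1}{9581} = - \frac{3057284}{9054045}$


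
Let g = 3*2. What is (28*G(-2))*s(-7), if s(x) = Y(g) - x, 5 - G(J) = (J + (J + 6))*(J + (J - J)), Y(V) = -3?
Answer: 1008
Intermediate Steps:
g = 6
G(J) = 5 - J*(6 + 2*J) (G(J) = 5 - (J + (J + 6))*(J + (J - J)) = 5 - (J + (6 + J))*(J + 0) = 5 - (6 + 2*J)*J = 5 - J*(6 + 2*J))
s(x) = -3 - x
(28*G(-2))*s(-7) = (28*(5 - 6*(-2) - 2*(-2)**2))*(-3 - 1*(-7)) = (28*(5 + 12 - 2*4))*(-3 + 7) = (28*(5 + 12 - 8))*4 = (28*9)*4 = 252*4 = 1008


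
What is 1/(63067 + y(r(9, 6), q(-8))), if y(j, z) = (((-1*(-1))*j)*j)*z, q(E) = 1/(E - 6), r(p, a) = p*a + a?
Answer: 7/439669 ≈ 1.5921e-5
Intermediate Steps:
r(p, a) = a + a*p (r(p, a) = a*p + a = a + a*p)
q(E) = 1/(-6 + E)
y(j, z) = z*j² (y(j, z) = ((1*j)*j)*z = (j*j)*z = j²*z = z*j²)
1/(63067 + y(r(9, 6), q(-8))) = 1/(63067 + (6*(1 + 9))²/(-6 - 8)) = 1/(63067 + (6*10)²/(-14)) = 1/(63067 - 1/14*60²) = 1/(63067 - 1/14*3600) = 1/(63067 - 1800/7) = 1/(439669/7) = 7/439669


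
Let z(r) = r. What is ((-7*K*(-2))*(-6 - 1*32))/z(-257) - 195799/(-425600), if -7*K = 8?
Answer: -208444457/109379200 ≈ -1.9057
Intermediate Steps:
K = -8/7 (K = -⅐*8 = -8/7 ≈ -1.1429)
((-7*K*(-2))*(-6 - 1*32))/z(-257) - 195799/(-425600) = ((-(-8)*(-2))*(-6 - 1*32))/(-257) - 195799/(-425600) = ((-7*16/7)*(-6 - 32))*(-1/257) - 195799*(-1/425600) = -16*(-38)*(-1/257) + 195799/425600 = 608*(-1/257) + 195799/425600 = -608/257 + 195799/425600 = -208444457/109379200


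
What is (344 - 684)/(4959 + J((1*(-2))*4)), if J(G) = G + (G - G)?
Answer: -340/4951 ≈ -0.068673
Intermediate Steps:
J(G) = G (J(G) = G + 0 = G)
(344 - 684)/(4959 + J((1*(-2))*4)) = (344 - 684)/(4959 + (1*(-2))*4) = -340/(4959 - 2*4) = -340/(4959 - 8) = -340/4951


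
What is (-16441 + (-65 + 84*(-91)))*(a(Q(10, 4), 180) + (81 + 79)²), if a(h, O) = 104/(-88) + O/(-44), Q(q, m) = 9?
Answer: -6799239300/11 ≈ -6.1811e+8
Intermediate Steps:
a(h, O) = -13/11 - O/44 (a(h, O) = 104*(-1/88) + O*(-1/44) = -13/11 - O/44)
(-16441 + (-65 + 84*(-91)))*(a(Q(10, 4), 180) + (81 + 79)²) = (-16441 + (-65 + 84*(-91)))*((-13/11 - 1/44*180) + (81 + 79)²) = (-16441 + (-65 - 7644))*((-13/11 - 45/11) + 160²) = (-16441 - 7709)*(-58/11 + 25600) = -24150*281542/11 = -6799239300/11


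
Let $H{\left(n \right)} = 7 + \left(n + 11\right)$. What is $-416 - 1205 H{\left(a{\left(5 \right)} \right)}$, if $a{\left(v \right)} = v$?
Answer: $-28131$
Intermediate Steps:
$H{\left(n \right)} = 18 + n$ ($H{\left(n \right)} = 7 + \left(11 + n\right) = 18 + n$)
$-416 - 1205 H{\left(a{\left(5 \right)} \right)} = -416 - 1205 \left(18 + 5\right) = -416 - 27715 = -28131$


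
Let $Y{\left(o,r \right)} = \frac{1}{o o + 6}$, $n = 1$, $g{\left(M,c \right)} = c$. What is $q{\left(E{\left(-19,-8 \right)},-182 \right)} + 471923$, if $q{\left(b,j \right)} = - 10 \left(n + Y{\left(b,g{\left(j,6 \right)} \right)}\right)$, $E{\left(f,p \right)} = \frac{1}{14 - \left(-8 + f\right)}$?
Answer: $\frac{4760169621}{10087} \approx 4.7191 \cdot 10^{5}$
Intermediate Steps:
$E{\left(f,p \right)} = \frac{1}{22 - f}$
$Y{\left(o,r \right)} = \frac{1}{6 + o^{2}}$ ($Y{\left(o,r \right)} = \frac{1}{o^{2} + 6} = \frac{1}{6 + o^{2}}$)
$q{\left(b,j \right)} = -10 - \frac{10}{6 + b^{2}}$ ($q{\left(b,j \right)} = - 10 \left(1 + \frac{1}{6 + b^{2}}\right) = -10 - \frac{10}{6 + b^{2}}$)
$q{\left(E{\left(-19,-8 \right)},-182 \right)} + 471923 = \frac{10 \left(-7 - \left(- \frac{1}{-22 - 19}\right)^{2}\right)}{6 + \left(- \frac{1}{-22 - 19}\right)^{2}} + 471923 = \frac{10 \left(-7 - \left(- \frac{1}{-41}\right)^{2}\right)}{6 + \left(- \frac{1}{-41}\right)^{2}} + 471923 = \frac{10 \left(-7 - \left(\left(-1\right) \left(- \frac{1}{41}\right)\right)^{2}\right)}{6 + \left(\left(-1\right) \left(- \frac{1}{41}\right)\right)^{2}} + 471923 = \frac{10 \left(-7 - \left(\frac{1}{41}\right)^{2}\right)}{6 + \left(\frac{1}{41}\right)^{2}} + 471923 = \frac{10 \left(-7 - \frac{1}{1681}\right)}{6 + \frac{1}{1681}} + 471923 = \frac{10 \left(-7 - \frac{1}{1681}\right)}{\frac{10087}{1681}} + 471923 = 10 \cdot \frac{1681}{10087} \left(- \frac{11768}{1681}\right) + 471923 = - \frac{117680}{10087} + 471923 = \frac{4760169621}{10087}$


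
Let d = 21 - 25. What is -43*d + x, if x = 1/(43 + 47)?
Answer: 15481/90 ≈ 172.01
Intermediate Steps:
d = -4
x = 1/90 ≈ 0.011111
-43*d + x = -43*(-4) + 1/90 = 172 + 1/90 = 15481/90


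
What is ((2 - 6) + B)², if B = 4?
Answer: 0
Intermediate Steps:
((2 - 6) + B)² = ((2 - 6) + 4)² = (-4 + 4)² = 0² = 0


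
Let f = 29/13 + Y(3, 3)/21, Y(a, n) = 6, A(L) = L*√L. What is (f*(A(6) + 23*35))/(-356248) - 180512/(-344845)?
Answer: 826910013613/1597054440280 - 687*√6/16209284 ≈ 0.51767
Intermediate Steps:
A(L) = L^(3/2)
f = 229/91 (f = 29/13 + 6/21 = 29*(1/13) + 6*(1/21) = 29/13 + 2/7 = 229/91 ≈ 2.5165)
(f*(A(6) + 23*35))/(-356248) - 180512/(-344845) = (229*(6^(3/2) + 23*35)/91)/(-356248) - 180512/(-344845) = (229*(6*√6 + 805)/91)*(-1/356248) - 180512*(-1/344845) = (229*(805 + 6*√6)/91)*(-1/356248) + 180512/344845 = (26335/13 + 1374*√6/91)*(-1/356248) + 180512/344845 = (-26335/4631224 - 687*√6/16209284) + 180512/344845 = 826910013613/1597054440280 - 687*√6/16209284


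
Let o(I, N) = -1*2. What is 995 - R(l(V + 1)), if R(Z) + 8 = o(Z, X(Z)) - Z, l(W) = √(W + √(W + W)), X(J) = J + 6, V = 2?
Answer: 1005 + √(3 + √6) ≈ 1007.3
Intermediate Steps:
X(J) = 6 + J
o(I, N) = -2
l(W) = √(W + √2*√W) (l(W) = √(W + √(2*W)) = √(W + √2*√W))
R(Z) = -10 - Z (R(Z) = -8 + (-2 - Z) = -10 - Z)
995 - R(l(V + 1)) = 995 - (-10 - √((2 + 1) + √2*√(2 + 1))) = 995 - (-10 - √(3 + √2*√3)) = 995 - (-10 - √(3 + √6)) = 995 + (10 + √(3 + √6)) = 1005 + √(3 + √6)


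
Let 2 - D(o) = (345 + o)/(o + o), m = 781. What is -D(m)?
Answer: -999/781 ≈ -1.2791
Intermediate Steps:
D(o) = 2 - (345 + o)/(2*o) (D(o) = 2 - (345 + o)/(o + o) = 2 - (345 + o)/(2*o))
-D(m) = -3*(-115 + 781)/(2*781) = -3*666/(2*781) = -1*999/781 = -999/781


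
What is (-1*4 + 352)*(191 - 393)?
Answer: -70296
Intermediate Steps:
(-1*4 + 352)*(191 - 393) = (-4 + 352)*(-202) = 348*(-202) = -70296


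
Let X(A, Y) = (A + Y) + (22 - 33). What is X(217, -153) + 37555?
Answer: 37608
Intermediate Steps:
X(A, Y) = -11 + A + Y (X(A, Y) = (A + Y) - 11 = -11 + A + Y)
X(217, -153) + 37555 = (-11 + 217 - 153) + 37555 = 53 + 37555 = 37608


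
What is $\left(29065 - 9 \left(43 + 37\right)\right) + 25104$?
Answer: $53449$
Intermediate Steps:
$\left(29065 - 9 \left(43 + 37\right)\right) + 25104 = \left(29065 - 720\right) + 25104 = 28345 + 25104 = 53449$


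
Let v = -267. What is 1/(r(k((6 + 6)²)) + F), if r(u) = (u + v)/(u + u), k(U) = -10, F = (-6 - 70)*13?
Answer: -20/19483 ≈ -0.0010265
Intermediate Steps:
F = -988 (F = -76*13 = -988)
r(u) = (-267 + u)/(2*u) (r(u) = (u - 267)/(u + u) = (-267 + u)/((2*u)) = (-267 + u)*(1/(2*u)) = (-267 + u)/(2*u))
1/(r(k((6 + 6)²)) + F) = 1/((½)*(-267 - 10)/(-10) - 988) = 1/((½)*(-⅒)*(-277) - 988) = 1/(277/20 - 988) = 1/(-19483/20) = -20/19483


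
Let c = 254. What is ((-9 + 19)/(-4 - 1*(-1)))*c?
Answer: -2540/3 ≈ -846.67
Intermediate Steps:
((-9 + 19)/(-4 - 1*(-1)))*c = ((-9 + 19)/(-4 - 1*(-1)))*254 = (10/(-4 + 1))*254 = (10/(-3))*254 = (10*(-1/3))*254 = -10/3*254 = -2540/3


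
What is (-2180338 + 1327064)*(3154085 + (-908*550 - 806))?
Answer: -2264485949846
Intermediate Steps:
(-2180338 + 1327064)*(3154085 + (-908*550 - 806)) = -853274*(3154085 + (-499400 - 806)) = -853274*(3154085 - 500206) = -853274*2653879 = -2264485949846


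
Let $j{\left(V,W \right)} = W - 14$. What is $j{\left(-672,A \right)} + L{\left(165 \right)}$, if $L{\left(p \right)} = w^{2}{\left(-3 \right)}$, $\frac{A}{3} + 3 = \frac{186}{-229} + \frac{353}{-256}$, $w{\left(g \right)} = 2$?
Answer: $- \frac{1499215}{58624} \approx -25.573$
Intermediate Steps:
$A = - \frac{912975}{58624}$ ($A = -9 + 3 \left(\frac{186}{-229} + \frac{353}{-256}\right) = -9 + 3 \left(186 \left(- \frac{1}{229}\right) + 353 \left(- \frac{1}{256}\right)\right) = -9 + 3 \left(- \frac{186}{229} - \frac{353}{256}\right) = -9 + 3 \left(- \frac{128453}{58624}\right) = -9 - \frac{385359}{58624} = - \frac{912975}{58624} \approx -15.573$)
$j{\left(V,W \right)} = -14 + W$ ($j{\left(V,W \right)} = W - 14 = -14 + W$)
$L{\left(p \right)} = 4$ ($L{\left(p \right)} = 2^{2} = 4$)
$j{\left(-672,A \right)} + L{\left(165 \right)} = \left(-14 - \frac{912975}{58624}\right) + 4 = - \frac{1733711}{58624} + 4 = - \frac{1499215}{58624}$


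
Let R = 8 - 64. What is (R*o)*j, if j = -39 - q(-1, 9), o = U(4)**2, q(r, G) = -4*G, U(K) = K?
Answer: 2688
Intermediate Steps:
o = 16 (o = 4**2 = 16)
j = -3 (j = -39 - (-4)*9 = -39 - 1*(-36) = -39 + 36 = -3)
R = -56
(R*o)*j = -56*16*(-3) = -896*(-3) = 2688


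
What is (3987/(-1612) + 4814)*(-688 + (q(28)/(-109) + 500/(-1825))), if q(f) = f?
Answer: -10623330868460/3206671 ≈ -3.3129e+6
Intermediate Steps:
(3987/(-1612) + 4814)*(-688 + (q(28)/(-109) + 500/(-1825))) = (3987/(-1612) + 4814)*(-688 + (28/(-109) + 500/(-1825))) = (3987*(-1/1612) + 4814)*(-688 + (28*(-1/109) + 500*(-1/1825))) = (-3987/1612 + 4814)*(-688 + (-28/109 - 20/73)) = 7756181*(-688 - 4224/7957)/1612 = (7756181/1612)*(-5478640/7957) = -10623330868460/3206671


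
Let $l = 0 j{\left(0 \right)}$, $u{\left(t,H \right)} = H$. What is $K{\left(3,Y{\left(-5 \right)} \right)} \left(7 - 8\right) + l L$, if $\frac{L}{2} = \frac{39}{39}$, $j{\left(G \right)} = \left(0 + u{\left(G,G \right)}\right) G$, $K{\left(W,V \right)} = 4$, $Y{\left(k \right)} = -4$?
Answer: $-4$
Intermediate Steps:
$j{\left(G \right)} = G^{2}$ ($j{\left(G \right)} = \left(0 + G\right) G = G G = G^{2}$)
$L = 2$ ($L = 2 \cdot \frac{39}{39} = 2 \cdot 39 \cdot \frac{1}{39} = 2 \cdot 1 = 2$)
$l = 0$ ($l = 0 \cdot 0^{2} = 0 \cdot 0 = 0$)
$K{\left(3,Y{\left(-5 \right)} \right)} \left(7 - 8\right) + l L = 4 \left(7 - 8\right) + 0 \cdot 2 = 4 \left(-1\right) + 0 = -4 + 0 = -4$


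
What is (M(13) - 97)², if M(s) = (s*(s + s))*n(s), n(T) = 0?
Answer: 9409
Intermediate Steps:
M(s) = 0 (M(s) = (s*(s + s))*0 = (s*(2*s))*0 = (2*s²)*0 = 0)
(M(13) - 97)² = (0 - 97)² = (-97)² = 9409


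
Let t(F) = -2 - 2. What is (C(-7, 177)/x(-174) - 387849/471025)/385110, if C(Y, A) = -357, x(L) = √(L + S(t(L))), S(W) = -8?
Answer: -11753/5496861750 + 17*I*√182/3337620 ≈ -2.1381e-6 + 6.8714e-5*I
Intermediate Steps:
t(F) = -4
x(L) = √(-8 + L) (x(L) = √(L - 8) = √(-8 + L))
(C(-7, 177)/x(-174) - 387849/471025)/385110 = (-357/√(-8 - 174) - 387849/471025)/385110 = (-357*(-I*√182/182) - 387849*1/471025)*(1/385110) = (-357*(-I*√182/182) - 387849/471025)*(1/385110) = (-(-51)*I*√182/26 - 387849/471025)*(1/385110) = (51*I*√182/26 - 387849/471025)*(1/385110) = (-387849/471025 + 51*I*√182/26)*(1/385110) = -11753/5496861750 + 17*I*√182/3337620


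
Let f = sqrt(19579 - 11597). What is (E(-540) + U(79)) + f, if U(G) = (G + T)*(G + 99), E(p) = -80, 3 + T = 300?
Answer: 66848 + sqrt(7982) ≈ 66937.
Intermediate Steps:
T = 297 (T = -3 + 300 = 297)
U(G) = (99 + G)*(297 + G) (U(G) = (G + 297)*(G + 99) = (297 + G)*(99 + G) = (99 + G)*(297 + G))
f = sqrt(7982) ≈ 89.342
(E(-540) + U(79)) + f = (-80 + (29403 + 79**2 + 396*79)) + sqrt(7982) = (-80 + (29403 + 6241 + 31284)) + sqrt(7982) = (-80 + 66928) + sqrt(7982) = 66848 + sqrt(7982)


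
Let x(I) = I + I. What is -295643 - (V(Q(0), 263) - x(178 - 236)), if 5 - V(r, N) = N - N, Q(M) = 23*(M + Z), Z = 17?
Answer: -295764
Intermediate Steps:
x(I) = 2*I
Q(M) = 391 + 23*M (Q(M) = 23*(M + 17) = 23*(17 + M) = 391 + 23*M)
V(r, N) = 5 (V(r, N) = 5 - (N - N) = 5 - 1*0 = 5 + 0 = 5)
-295643 - (V(Q(0), 263) - x(178 - 236)) = -295643 - (5 - 2*(178 - 236)) = -295643 - (5 - 2*(-58)) = -295643 - (5 - 1*(-116)) = -295643 - (5 + 116) = -295643 - 1*121 = -295643 - 121 = -295764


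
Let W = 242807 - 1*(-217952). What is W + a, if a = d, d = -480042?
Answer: -19283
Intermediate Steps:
a = -480042
W = 460759 (W = 242807 + 217952 = 460759)
W + a = 460759 - 480042 = -19283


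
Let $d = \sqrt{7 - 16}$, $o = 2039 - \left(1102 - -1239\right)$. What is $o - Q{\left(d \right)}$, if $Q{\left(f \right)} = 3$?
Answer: $-305$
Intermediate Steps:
$o = -302$ ($o = 2039 - \left(1102 + 1239\right) = 2039 - 2341 = -302$)
$d = 3 i$ ($d = \sqrt{-9} = 3 i \approx 3.0 i$)
$o - Q{\left(d \right)} = -302 - 3 = -305$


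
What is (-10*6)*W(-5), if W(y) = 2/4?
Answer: -30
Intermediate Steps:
W(y) = ½ (W(y) = 2*(¼) = ½)
(-10*6)*W(-5) = -10*6*(½) = -60*½ = -30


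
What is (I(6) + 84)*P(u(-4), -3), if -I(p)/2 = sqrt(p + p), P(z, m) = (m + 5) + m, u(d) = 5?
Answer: -84 + 4*sqrt(3) ≈ -77.072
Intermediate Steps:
P(z, m) = 5 + 2*m (P(z, m) = (5 + m) + m = 5 + 2*m)
I(p) = -2*sqrt(2)*sqrt(p) (I(p) = -2*sqrt(p + p) = -2*sqrt(2)*sqrt(p))
(I(6) + 84)*P(u(-4), -3) = (-2*sqrt(2)*sqrt(6) + 84)*(5 + 2*(-3)) = (-4*sqrt(3) + 84)*(5 - 6) = (84 - 4*sqrt(3))*(-1) = -84 + 4*sqrt(3)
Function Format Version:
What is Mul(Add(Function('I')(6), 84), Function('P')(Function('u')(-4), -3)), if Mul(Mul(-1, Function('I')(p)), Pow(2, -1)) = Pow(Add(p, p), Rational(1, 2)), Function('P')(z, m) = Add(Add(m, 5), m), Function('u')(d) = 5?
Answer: Add(-84, Mul(4, Pow(3, Rational(1, 2)))) ≈ -77.072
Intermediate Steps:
Function('P')(z, m) = Add(5, Mul(2, m)) (Function('P')(z, m) = Add(Add(5, m), m) = Add(5, Mul(2, m)))
Function('I')(p) = Mul(-2, Pow(2, Rational(1, 2)), Pow(p, Rational(1, 2))) (Function('I')(p) = Mul(-2, Pow(Add(p, p), Rational(1, 2))) = Mul(-2, Pow(Mul(2, p), Rational(1, 2))) = Mul(-2, Mul(Pow(2, Rational(1, 2)), Pow(p, Rational(1, 2)))) = Mul(-2, Pow(2, Rational(1, 2)), Pow(p, Rational(1, 2))))
Mul(Add(Function('I')(6), 84), Function('P')(Function('u')(-4), -3)) = Mul(Add(Mul(-2, Pow(2, Rational(1, 2)), Pow(6, Rational(1, 2))), 84), Add(5, Mul(2, -3))) = Mul(Add(Mul(-4, Pow(3, Rational(1, 2))), 84), Add(5, -6)) = Mul(Add(84, Mul(-4, Pow(3, Rational(1, 2)))), -1) = Add(-84, Mul(4, Pow(3, Rational(1, 2))))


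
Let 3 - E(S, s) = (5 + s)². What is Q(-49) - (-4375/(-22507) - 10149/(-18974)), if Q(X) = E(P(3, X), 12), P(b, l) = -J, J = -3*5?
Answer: -122447110741/427047818 ≈ -286.73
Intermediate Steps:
J = -15
P(b, l) = 15 (P(b, l) = -1*(-15) = 15)
E(S, s) = 3 - (5 + s)²
Q(X) = -286 (Q(X) = 3 - (5 + 12)² = 3 - 1*17² = 3 - 1*289 = 3 - 289 = -286)
Q(-49) - (-4375/(-22507) - 10149/(-18974)) = -286 - (-4375/(-22507) - 10149/(-18974)) = -286 - (-4375*(-1/22507) - 10149*(-1/18974)) = -286 - (4375/22507 + 10149/18974) = -286 - 1*311434793/427047818 = -286 - 311434793/427047818 = -122447110741/427047818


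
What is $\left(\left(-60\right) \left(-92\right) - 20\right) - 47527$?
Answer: $-42027$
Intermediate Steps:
$\left(\left(-60\right) \left(-92\right) - 20\right) - 47527 = \left(5520 - 20\right) - 47527 = 5500 - 47527 = -42027$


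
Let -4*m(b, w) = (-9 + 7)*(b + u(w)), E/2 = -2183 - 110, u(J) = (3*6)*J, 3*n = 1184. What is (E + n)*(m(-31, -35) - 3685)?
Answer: 16830299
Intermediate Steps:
n = 1184/3 (n = (⅓)*1184 = 1184/3 ≈ 394.67)
u(J) = 18*J
E = -4586 (E = 2*(-2183 - 110) = 2*(-2293) = -4586)
m(b, w) = b/2 + 9*w (m(b, w) = -(-9 + 7)*(b + 18*w)/4 = -(-1)*(b + 18*w)/2 = -(-36*w - 2*b)/4 = b/2 + 9*w)
(E + n)*(m(-31, -35) - 3685) = (-4586 + 1184/3)*(((½)*(-31) + 9*(-35)) - 3685) = -12574*((-31/2 - 315) - 3685)/3 = -12574*(-661/2 - 3685)/3 = -12574/3*(-8031/2) = 16830299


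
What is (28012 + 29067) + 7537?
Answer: 64616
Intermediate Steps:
(28012 + 29067) + 7537 = 57079 + 7537 = 64616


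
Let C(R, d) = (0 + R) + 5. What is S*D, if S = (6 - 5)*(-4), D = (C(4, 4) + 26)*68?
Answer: -9520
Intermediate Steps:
C(R, d) = 5 + R (C(R, d) = R + 5 = 5 + R)
D = 2380 (D = ((5 + 4) + 26)*68 = (9 + 26)*68 = 35*68 = 2380)
S = -4 (S = 1*(-4) = -4)
S*D = -4*2380 = -9520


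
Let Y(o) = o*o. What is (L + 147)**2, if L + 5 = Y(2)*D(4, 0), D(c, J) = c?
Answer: 24964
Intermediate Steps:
Y(o) = o**2
L = 11 (L = -5 + 2**2*4 = -5 + 4*4 = -5 + 16 = 11)
(L + 147)**2 = (11 + 147)**2 = 158**2 = 24964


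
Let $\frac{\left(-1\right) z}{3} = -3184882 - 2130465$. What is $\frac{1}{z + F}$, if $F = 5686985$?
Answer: $\frac{1}{21633026} \approx 4.6226 \cdot 10^{-8}$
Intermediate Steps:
$z = 15946041$ ($z = - 3 \left(-3184882 - 2130465\right) = \left(-3\right) \left(-5315347\right) = 15946041$)
$\frac{1}{z + F} = \frac{1}{15946041 + 5686985} = \frac{1}{21633026}$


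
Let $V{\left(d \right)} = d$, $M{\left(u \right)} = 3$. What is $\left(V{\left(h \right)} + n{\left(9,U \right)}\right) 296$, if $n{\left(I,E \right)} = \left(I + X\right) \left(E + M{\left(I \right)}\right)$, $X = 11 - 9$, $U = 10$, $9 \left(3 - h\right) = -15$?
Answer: $\frac{131128}{3} \approx 43709.0$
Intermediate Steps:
$h = \frac{14}{3}$ ($h = 3 - - \frac{5}{3} = 3 + \frac{5}{3} = \frac{14}{3} \approx 4.6667$)
$X = 2$ ($X = 11 - 9 = 2$)
$n{\left(I,E \right)} = \left(2 + I\right) \left(3 + E\right)$ ($n{\left(I,E \right)} = \left(I + 2\right) \left(E + 3\right) = \left(2 + I\right) \left(3 + E\right)$)
$\left(V{\left(h \right)} + n{\left(9,U \right)}\right) 296 = \left(\frac{14}{3} + \left(6 + 2 \cdot 10 + 3 \cdot 9 + 10 \cdot 9\right)\right) 296 = \left(\frac{14}{3} + \left(6 + 20 + 27 + 90\right)\right) 296 = \left(\frac{14}{3} + 143\right) 296 = \frac{443}{3} \cdot 296 = \frac{131128}{3}$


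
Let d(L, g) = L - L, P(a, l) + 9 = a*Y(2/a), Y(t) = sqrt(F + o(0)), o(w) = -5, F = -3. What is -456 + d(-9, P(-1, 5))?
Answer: -456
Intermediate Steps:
Y(t) = 2*I*sqrt(2) (Y(t) = sqrt(-3 - 5) = sqrt(-8) = 2*I*sqrt(2))
P(a, l) = -9 + 2*I*a*sqrt(2) (P(a, l) = -9 + a*(2*I*sqrt(2)) = -9 + 2*I*a*sqrt(2))
d(L, g) = 0
-456 + d(-9, P(-1, 5)) = -456 + 0 = -456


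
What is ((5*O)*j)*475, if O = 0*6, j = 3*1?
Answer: 0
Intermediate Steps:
j = 3
O = 0
((5*O)*j)*475 = ((5*0)*3)*475 = (0*3)*475 = 0*475 = 0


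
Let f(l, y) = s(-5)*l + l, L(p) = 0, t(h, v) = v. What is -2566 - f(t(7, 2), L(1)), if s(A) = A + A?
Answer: -2548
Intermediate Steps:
s(A) = 2*A
f(l, y) = -9*l (f(l, y) = (2*(-5))*l + l = -10*l + l = -9*l)
-2566 - f(t(7, 2), L(1)) = -2566 - (-9)*2 = -2566 - 1*(-18) = -2566 + 18 = -2548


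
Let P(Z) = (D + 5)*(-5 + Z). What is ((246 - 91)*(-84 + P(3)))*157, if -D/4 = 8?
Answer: -730050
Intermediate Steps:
D = -32 (D = -4*8 = -32)
P(Z) = 135 - 27*Z (P(Z) = (-32 + 5)*(-5 + Z) = -27*(-5 + Z) = 135 - 27*Z)
((246 - 91)*(-84 + P(3)))*157 = ((246 - 91)*(-84 + (135 - 27*3)))*157 = (155*(-84 + (135 - 81)))*157 = (155*(-84 + 54))*157 = (155*(-30))*157 = -4650*157 = -730050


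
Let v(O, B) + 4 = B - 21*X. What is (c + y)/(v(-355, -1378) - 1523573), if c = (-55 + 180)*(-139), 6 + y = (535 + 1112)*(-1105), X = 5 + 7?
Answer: 1837316/1525207 ≈ 1.2046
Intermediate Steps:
X = 12
y = -1819941 (y = -6 + (535 + 1112)*(-1105) = -6 + 1647*(-1105) = -6 - 1819935 = -1819941)
v(O, B) = -256 + B (v(O, B) = -4 + (B - 21*12) = -4 + (B - 252) = -4 + (-252 + B) = -256 + B)
c = -17375 (c = 125*(-139) = -17375)
(c + y)/(v(-355, -1378) - 1523573) = (-17375 - 1819941)/((-256 - 1378) - 1523573) = -1837316/(-1634 - 1523573) = -1837316/(-1525207) = -1837316*(-1/1525207) = 1837316/1525207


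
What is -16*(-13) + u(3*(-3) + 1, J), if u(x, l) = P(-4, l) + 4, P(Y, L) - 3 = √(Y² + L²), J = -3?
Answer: 220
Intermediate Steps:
P(Y, L) = 3 + √(L² + Y²) (P(Y, L) = 3 + √(Y² + L²) = 3 + √(L² + Y²))
u(x, l) = 7 + √(16 + l²) (u(x, l) = (3 + √(l² + (-4)²)) + 4 = (3 + √(l² + 16)) + 4 = (3 + √(16 + l²)) + 4 = 7 + √(16 + l²))
-16*(-13) + u(3*(-3) + 1, J) = -16*(-13) + (7 + √(16 + (-3)²)) = 208 + (7 + √(16 + 9)) = 208 + (7 + √25) = 208 + (7 + 5) = 208 + 12 = 220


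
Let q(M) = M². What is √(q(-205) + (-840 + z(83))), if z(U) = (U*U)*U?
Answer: 6*√17027 ≈ 782.93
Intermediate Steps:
z(U) = U³ (z(U) = U²*U = U³)
√(q(-205) + (-840 + z(83))) = √((-205)² + (-840 + 83³)) = √(42025 + (-840 + 571787)) = √(42025 + 570947) = √612972 = 6*√17027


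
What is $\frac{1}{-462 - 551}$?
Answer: $- \frac{1}{1013} \approx -0.00098717$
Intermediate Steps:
$\frac{1}{-462 - 551} = \frac{1}{-1013} = - \frac{1}{1013}$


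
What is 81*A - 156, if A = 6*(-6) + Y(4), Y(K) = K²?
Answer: -1776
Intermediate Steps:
A = -20 (A = 6*(-6) + 4² = -36 + 16 = -20)
81*A - 156 = 81*(-20) - 156 = -1620 - 156 = -1776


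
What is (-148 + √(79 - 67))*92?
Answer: -13616 + 184*√3 ≈ -13297.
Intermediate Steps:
(-148 + √(79 - 67))*92 = (-148 + √12)*92 = (-148 + 2*√3)*92 = -13616 + 184*√3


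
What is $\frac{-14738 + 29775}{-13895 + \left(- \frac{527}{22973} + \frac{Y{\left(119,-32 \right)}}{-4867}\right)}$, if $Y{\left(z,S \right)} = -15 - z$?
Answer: $- \frac{1681280819867}{1553593753472} \approx -1.0822$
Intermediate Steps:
$\frac{-14738 + 29775}{-13895 + \left(- \frac{527}{22973} + \frac{Y{\left(119,-32 \right)}}{-4867}\right)} = \frac{-14738 + 29775}{-13895 - \left(\frac{527}{22973} - \frac{-15 - 119}{-4867}\right)} = \frac{15037}{-13895 - \left(\frac{527}{22973} - \left(-15 - 119\right) \left(- \frac{1}{4867}\right)\right)} = \frac{15037}{-13895 - - \frac{513473}{111809591}} = \frac{15037}{-13895 + \left(- \frac{527}{22973} + \frac{134}{4867}\right)} = \frac{15037}{-13895 + \frac{513473}{111809591}} = \frac{15037}{- \frac{1553593753472}{111809591}} = 15037 \left(- \frac{111809591}{1553593753472}\right) = - \frac{1681280819867}{1553593753472}$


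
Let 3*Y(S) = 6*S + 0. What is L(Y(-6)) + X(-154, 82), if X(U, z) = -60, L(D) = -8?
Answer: -68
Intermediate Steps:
Y(S) = 2*S (Y(S) = (6*S + 0)/3 = (6*S)/3 = 2*S)
L(Y(-6)) + X(-154, 82) = -8 - 60 = -68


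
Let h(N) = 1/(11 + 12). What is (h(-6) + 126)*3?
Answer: 8697/23 ≈ 378.13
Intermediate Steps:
h(N) = 1/23
(h(-6) + 126)*3 = (1/23 + 126)*3 = (2899/23)*3 = 8697/23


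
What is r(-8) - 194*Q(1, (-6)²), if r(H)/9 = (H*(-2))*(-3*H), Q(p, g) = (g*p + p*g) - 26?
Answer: -5468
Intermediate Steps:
Q(p, g) = -26 + 2*g*p (Q(p, g) = (g*p + g*p) - 26 = 2*g*p - 26 = -26 + 2*g*p)
r(H) = 54*H² (r(H) = 9*((H*(-2))*(-3*H)) = 9*((-2*H)*(-3*H)) = 9*(6*H²) = 54*H²)
r(-8) - 194*Q(1, (-6)²) = 54*(-8)² - 194*(-26 + 2*(-6)²*1) = 54*64 - 194*(-26 + 2*36*1) = 3456 - 194*(-26 + 72) = 3456 - 194*46 = 3456 - 8924 = -5468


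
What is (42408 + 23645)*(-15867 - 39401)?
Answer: -3650617204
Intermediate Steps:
(42408 + 23645)*(-15867 - 39401) = 66053*(-55268) = -3650617204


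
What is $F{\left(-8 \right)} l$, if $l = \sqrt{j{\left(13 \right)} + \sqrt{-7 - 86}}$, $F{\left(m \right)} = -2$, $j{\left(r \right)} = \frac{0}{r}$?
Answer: $- 2 \sqrt[4]{93} \sqrt{i} \approx -4.3917 - 4.3917 i$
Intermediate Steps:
$j{\left(r \right)} = 0$
$l = \sqrt[4]{93} \sqrt{i}$ ($l = \sqrt{0 + \sqrt{-7 - 86}} = \sqrt{0 + \sqrt{-93}} = \sqrt{0 + i \sqrt{93}} = \sqrt{i \sqrt{93}} = \sqrt[4]{93} \sqrt{i} \approx 2.1959 + 2.1959 i$)
$F{\left(-8 \right)} l = - 2 \sqrt[4]{93} \sqrt{i}$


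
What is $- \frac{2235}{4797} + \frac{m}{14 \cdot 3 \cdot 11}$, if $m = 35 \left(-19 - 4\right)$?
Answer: $- \frac{25895}{11726} \approx -2.2083$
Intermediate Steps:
$m = -805$ ($m = 35 \left(-23\right) = -805$)
$- \frac{2235}{4797} + \frac{m}{14 \cdot 3 \cdot 11} = - \frac{2235}{4797} - \frac{805}{14 \cdot 3 \cdot 11} = \left(-2235\right) \frac{1}{4797} - \frac{805}{42 \cdot 11} = - \frac{745}{1599} - \frac{805}{462} = - \frac{745}{1599} - \frac{115}{66} = - \frac{25895}{11726}$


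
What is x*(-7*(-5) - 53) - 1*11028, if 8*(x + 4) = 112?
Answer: -11208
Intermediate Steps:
x = 10 (x = -4 + (1/8)*112 = -4 + 14 = 10)
x*(-7*(-5) - 53) - 1*11028 = 10*(-7*(-5) - 53) - 1*11028 = 10*(35 - 53) - 11028 = 10*(-18) - 11028 = -180 - 11028 = -11208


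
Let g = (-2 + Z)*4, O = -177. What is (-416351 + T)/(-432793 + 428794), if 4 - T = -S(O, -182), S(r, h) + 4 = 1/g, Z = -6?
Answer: 13323233/127968 ≈ 104.11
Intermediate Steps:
g = -32 (g = (-2 - 6)*4 = -8*4 = -32)
S(r, h) = -129/32 (S(r, h) = -4 + 1/(-32) = -4 - 1/32 = -129/32)
T = -1/32 (T = 4 - (-1)*(-129)/32 = 4 - 1*129/32 = 4 - 129/32 = -1/32 ≈ -0.031250)
(-416351 + T)/(-432793 + 428794) = (-416351 - 1/32)/(-432793 + 428794) = -13323233/32/(-3999) = -13323233/32*(-1/3999) = 13323233/127968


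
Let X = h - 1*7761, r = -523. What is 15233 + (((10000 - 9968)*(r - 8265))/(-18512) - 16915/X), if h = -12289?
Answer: 5442227977/356890 ≈ 15249.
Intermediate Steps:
X = -20050 (X = -12289 - 1*7761 = -12289 - 7761 = -20050)
15233 + (((10000 - 9968)*(r - 8265))/(-18512) - 16915/X) = 15233 + (((10000 - 9968)*(-523 - 8265))/(-18512) - 16915/(-20050)) = 15233 + ((32*(-8788))*(-1/18512) - 16915*(-1/20050)) = 15233 + (-281216*(-1/18512) + 3383/4010) = 15233 + (1352/89 + 3383/4010) = 15233 + 5722607/356890 = 5442227977/356890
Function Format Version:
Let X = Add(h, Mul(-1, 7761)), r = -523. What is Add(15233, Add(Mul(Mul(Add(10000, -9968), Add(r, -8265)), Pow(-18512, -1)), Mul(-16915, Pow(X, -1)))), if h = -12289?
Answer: Rational(5442227977, 356890) ≈ 15249.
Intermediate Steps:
X = -20050 (X = Add(-12289, Mul(-1, 7761)) = Add(-12289, -7761) = -20050)
Add(15233, Add(Mul(Mul(Add(10000, -9968), Add(r, -8265)), Pow(-18512, -1)), Mul(-16915, Pow(X, -1)))) = Add(15233, Add(Mul(Mul(Add(10000, -9968), Add(-523, -8265)), Pow(-18512, -1)), Mul(-16915, Pow(-20050, -1)))) = Add(15233, Add(Mul(Mul(32, -8788), Rational(-1, 18512)), Mul(-16915, Rational(-1, 20050)))) = Add(15233, Add(Mul(-281216, Rational(-1, 18512)), Rational(3383, 4010))) = Add(15233, Add(Rational(1352, 89), Rational(3383, 4010))) = Add(15233, Rational(5722607, 356890)) = Rational(5442227977, 356890)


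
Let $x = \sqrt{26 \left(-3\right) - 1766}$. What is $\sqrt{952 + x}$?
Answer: $\sqrt{952 + 2 i \sqrt{461}} \approx 30.862 + 0.6957 i$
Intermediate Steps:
$x = 2 i \sqrt{461}$ ($x = \sqrt{-78 - 1766} = \sqrt{-1844} = 2 i \sqrt{461} \approx 42.942 i$)
$\sqrt{952 + x} = \sqrt{952 + 2 i \sqrt{461}}$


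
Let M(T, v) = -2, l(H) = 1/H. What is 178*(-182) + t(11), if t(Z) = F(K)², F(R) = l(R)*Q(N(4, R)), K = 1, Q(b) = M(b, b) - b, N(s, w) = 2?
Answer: -32380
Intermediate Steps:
l(H) = 1/H
Q(b) = -2 - b
F(R) = -4/R (F(R) = (-2 - 1*2)/R = (-2 - 2)/R = -4/R)
t(Z) = 16 (t(Z) = (-4/1)² = (-4*1)² = (-4)² = 16)
178*(-182) + t(11) = 178*(-182) + 16 = -32396 + 16 = -32380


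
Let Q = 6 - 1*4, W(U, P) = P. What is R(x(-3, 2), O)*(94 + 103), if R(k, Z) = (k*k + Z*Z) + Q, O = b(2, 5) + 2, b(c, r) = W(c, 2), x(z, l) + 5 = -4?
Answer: 19503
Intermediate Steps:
x(z, l) = -9 (x(z, l) = -5 - 4 = -9)
b(c, r) = 2
Q = 2 (Q = 6 - 4 = 2)
O = 4 (O = 2 + 2 = 4)
R(k, Z) = 2 + Z**2 + k**2 (R(k, Z) = (k*k + Z*Z) + 2 = (k**2 + Z**2) + 2 = (Z**2 + k**2) + 2 = 2 + Z**2 + k**2)
R(x(-3, 2), O)*(94 + 103) = (2 + 4**2 + (-9)**2)*(94 + 103) = (2 + 16 + 81)*197 = 99*197 = 19503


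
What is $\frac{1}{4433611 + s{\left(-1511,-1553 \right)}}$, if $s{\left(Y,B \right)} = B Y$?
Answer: $\frac{1}{6780194} \approx 1.4749 \cdot 10^{-7}$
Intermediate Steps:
$\frac{1}{4433611 + s{\left(-1511,-1553 \right)}} = \frac{1}{4433611 - -2346583} = \frac{1}{4433611 + 2346583} = \frac{1}{6780194}$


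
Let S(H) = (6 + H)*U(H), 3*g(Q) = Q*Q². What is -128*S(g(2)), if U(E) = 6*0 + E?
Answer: -26624/9 ≈ -2958.2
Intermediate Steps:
g(Q) = Q³/3 (g(Q) = (Q*Q²)/3 = Q³/3)
U(E) = E (U(E) = 0 + E = E)
S(H) = H*(6 + H) (S(H) = (6 + H)*H = H*(6 + H))
-128*S(g(2)) = -128*(⅓)*2³*(6 + (⅓)*2³) = -128*(⅓)*8*(6 + (⅓)*8) = -1024*(6 + 8/3)/3 = -1024*26/(3*3) = -128*208/9 = -26624/9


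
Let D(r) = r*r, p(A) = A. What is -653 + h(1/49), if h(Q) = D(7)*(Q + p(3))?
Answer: -505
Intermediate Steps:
D(r) = r²
h(Q) = 147 + 49*Q (h(Q) = 7²*(Q + 3) = 49*(3 + Q) = 147 + 49*Q)
-653 + h(1/49) = -653 + (147 + 49/49) = -653 + (147 + 49*(1/49)) = -653 + (147 + 1) = -653 + 148 = -505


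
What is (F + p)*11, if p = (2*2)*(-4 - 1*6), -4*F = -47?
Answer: -1243/4 ≈ -310.75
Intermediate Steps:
F = 47/4 (F = -¼*(-47) = 47/4 ≈ 11.750)
p = -40 (p = 4*(-4 - 6) = 4*(-10) = -40)
(F + p)*11 = (47/4 - 40)*11 = -113/4*11 = -1243/4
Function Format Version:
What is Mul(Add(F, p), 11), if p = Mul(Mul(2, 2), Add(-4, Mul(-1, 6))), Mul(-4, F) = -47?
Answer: Rational(-1243, 4) ≈ -310.75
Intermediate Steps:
F = Rational(47, 4) (F = Mul(Rational(-1, 4), -47) = Rational(47, 4) ≈ 11.750)
p = -40 (p = Mul(4, Add(-4, -6)) = Mul(4, -10) = -40)
Mul(Add(F, p), 11) = Mul(Add(Rational(47, 4), -40), 11) = Mul(Rational(-113, 4), 11) = Rational(-1243, 4)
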